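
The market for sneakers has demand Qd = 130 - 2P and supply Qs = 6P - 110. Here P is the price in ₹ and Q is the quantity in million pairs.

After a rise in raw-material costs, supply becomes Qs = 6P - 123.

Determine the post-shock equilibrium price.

Solve the original market: 130 - 2P = 6P - 110, hence P = 30 and Q = 70.
After the shift, demand is Qd = 130 - 2P and supply is Qs = 6P - 123.
New equilibrium: 130 - 2P = 6P - 123 ⇒ 253 = 8P ⇒ P = 31.625, Q = 66.75.

31.625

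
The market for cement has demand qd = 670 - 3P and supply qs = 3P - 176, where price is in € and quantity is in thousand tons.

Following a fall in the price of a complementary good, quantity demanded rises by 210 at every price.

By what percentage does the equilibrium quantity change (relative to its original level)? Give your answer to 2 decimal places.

Before the shock: 670 - 3P = 3P - 176 ⇒ 846 = 6P ⇒ P = 141, q = 247.
After the shift, demand is qd = 880 - 3P and supply is qs = 3P - 176.
Setting them equal: 880 - 3P = 3P - 176 → 1056 = 6P, so P = 176 and q = 352.
%Δq = (352 − 247) / 247 × 100 = +42.51%.

+42.51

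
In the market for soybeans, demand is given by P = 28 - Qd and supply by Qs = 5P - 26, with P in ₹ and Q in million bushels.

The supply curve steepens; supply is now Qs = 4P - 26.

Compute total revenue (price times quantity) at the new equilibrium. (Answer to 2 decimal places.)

185.76

Before the shock: 28 - P = 5P - 26 ⇒ 54 = 6P ⇒ P = 9, Q = 19.
With the change applied: demand Qd = 28 - P, supply Qs = 4P - 26.
Setting them equal: 28 - P = 4P - 26 → 54 = 5P, so P = 10.8 and Q = 17.2.
New expenditure = 10.8 × 17.2 = 185.76.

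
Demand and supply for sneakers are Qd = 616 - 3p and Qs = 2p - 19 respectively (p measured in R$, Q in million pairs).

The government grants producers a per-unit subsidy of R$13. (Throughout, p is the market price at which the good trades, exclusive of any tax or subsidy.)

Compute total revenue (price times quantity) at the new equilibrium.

Before the shock: 616 - 3p = 2p - 19 ⇒ 635 = 5p ⇒ p = 127, Q = 235.
Since sellers receive the price plus the subsidy, the effective supply curve becomes Qs = 2p + 7.
Equate the new curves: 616 - 3p = 2p + 7, giving 609 = 5p, p = 121.8, Q = 250.6.
New expenditure = 121.8 × 250.6 = 30523.08.

30523.08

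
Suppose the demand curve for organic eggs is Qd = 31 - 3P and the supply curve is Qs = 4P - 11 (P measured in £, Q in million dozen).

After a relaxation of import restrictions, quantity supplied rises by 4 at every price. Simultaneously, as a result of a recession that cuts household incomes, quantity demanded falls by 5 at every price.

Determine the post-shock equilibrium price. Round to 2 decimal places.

4.71

Before the shock: 31 - 3P = 4P - 11 ⇒ 42 = 7P ⇒ P = 6, Q = 13.
The shock moves the curves to Qd = 26 - 3P and Qs = 4P - 7.
Equate the new curves: 26 - 3P = 4P - 7, giving 33 = 7P, P = 33/7 ≈ 4.7143, Q = 83/7 ≈ 11.8571.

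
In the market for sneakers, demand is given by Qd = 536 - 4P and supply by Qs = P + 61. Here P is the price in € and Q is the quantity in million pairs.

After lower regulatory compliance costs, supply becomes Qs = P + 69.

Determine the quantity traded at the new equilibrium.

162.4

Initially, 536 - 4P = P + 61, so 475 = 5P and P = 95, Q = 156.
The new curves are Qd = 536 - 4P (demand) and Qs = P + 69 (supply).
Setting them equal: 536 - 4P = P + 69 → 467 = 5P, so P = 93.4 and Q = 162.4.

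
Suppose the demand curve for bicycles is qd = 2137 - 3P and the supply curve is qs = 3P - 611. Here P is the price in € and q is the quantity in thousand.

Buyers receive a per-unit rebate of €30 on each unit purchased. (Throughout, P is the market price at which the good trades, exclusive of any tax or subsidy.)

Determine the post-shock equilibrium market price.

473

Before the shock: 2137 - 3P = 3P - 611 ⇒ 2748 = 6P ⇒ P = 458, q = 763.
Since buyers' out-of-pocket price is the market price minus the rebate, the effective demand curve becomes qd = 2227 - 3P.
New equilibrium: 2227 - 3P = 3P - 611 ⇒ 2838 = 6P ⇒ P = 473, q = 808.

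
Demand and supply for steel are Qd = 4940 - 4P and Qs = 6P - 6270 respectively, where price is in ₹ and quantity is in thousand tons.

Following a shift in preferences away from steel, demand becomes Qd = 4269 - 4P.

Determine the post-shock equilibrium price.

1053.9

Initially, 4940 - 4P = 6P - 6270, so 11210 = 10P and P = 1121, Q = 456.
The shock moves the curves to Qd = 4269 - 4P and Qs = 6P - 6270.
Clearing the new market: 4269 - 4P = 6P - 6270, so P = 1053.9 and Q = 53.4.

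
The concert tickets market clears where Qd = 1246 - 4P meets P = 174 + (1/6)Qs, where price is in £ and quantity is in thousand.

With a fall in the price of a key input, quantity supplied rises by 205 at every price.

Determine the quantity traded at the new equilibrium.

412

Original equilibrium: 1246 - 4P = 6P - 1044 gives 2290 = 10P, so P = 229 and Q = 330.
With the change applied: demand Qd = 1246 - 4P, supply Qs = 6P - 839.
Setting them equal: 1246 - 4P = 6P - 839 → 2085 = 10P, so P = 208.5 and Q = 412.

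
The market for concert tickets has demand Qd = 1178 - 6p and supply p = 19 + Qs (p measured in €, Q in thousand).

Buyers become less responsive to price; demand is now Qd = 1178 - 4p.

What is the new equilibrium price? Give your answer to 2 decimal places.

Before the shock: 1178 - 6p = p - 19 ⇒ 1197 = 7p ⇒ p = 171, Q = 152.
After the shift, demand is Qd = 1178 - 4p and supply is Qs = p - 19.
Clearing the new market: 1178 - 4p = p - 19, so p = 239.4 and Q = 220.4.

239.40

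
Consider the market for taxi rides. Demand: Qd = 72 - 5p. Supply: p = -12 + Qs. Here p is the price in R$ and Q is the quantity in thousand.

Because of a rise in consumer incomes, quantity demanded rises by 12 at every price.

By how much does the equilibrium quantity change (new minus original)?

Initially, 72 - 5p = p + 12, so 60 = 6p and p = 10, Q = 22.
With the change applied: demand Qd = 84 - 5p, supply Qs = p + 12.
New equilibrium: 84 - 5p = p + 12 ⇒ 72 = 6p ⇒ p = 12, Q = 24.
ΔQ = 24 − 22 = +2.

+2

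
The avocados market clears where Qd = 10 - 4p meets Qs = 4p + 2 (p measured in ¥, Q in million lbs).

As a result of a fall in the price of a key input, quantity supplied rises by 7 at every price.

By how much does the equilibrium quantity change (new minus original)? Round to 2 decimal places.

Before the shock: 10 - 4p = 4p + 2 ⇒ 8 = 8p ⇒ p = 1, Q = 6.
The shock moves the curves to Qd = 10 - 4p and Qs = 4p + 9.
Clearing the new market: 10 - 4p = 4p + 9, so p = 0.125 and Q = 9.5.
ΔQ = 9.5 − 6 = +3.50.

+3.50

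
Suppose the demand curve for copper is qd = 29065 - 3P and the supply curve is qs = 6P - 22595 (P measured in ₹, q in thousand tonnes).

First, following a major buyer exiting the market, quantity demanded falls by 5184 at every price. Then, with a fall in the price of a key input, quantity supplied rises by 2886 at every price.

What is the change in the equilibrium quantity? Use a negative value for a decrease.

-2494

Original equilibrium: 29065 - 3P = 6P - 22595 gives 51660 = 9P, so P = 5740 and q = 11845.
The shock moves the curves to qd = 23881 - 3P and qs = 6P - 19709.
Clearing the new market: 23881 - 3P = 6P - 19709, so P = 14530/3 ≈ 4843.3333 and q = 9351.
Δq = 9351 − 11845 = -2494.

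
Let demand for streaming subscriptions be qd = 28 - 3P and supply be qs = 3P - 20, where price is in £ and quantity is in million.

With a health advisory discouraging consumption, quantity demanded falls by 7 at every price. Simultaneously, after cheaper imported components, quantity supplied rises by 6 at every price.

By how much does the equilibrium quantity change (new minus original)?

-0.5

Initially, 28 - 3P = 3P - 20, so 48 = 6P and P = 8, q = 4.
After the shift, demand is qd = 21 - 3P and supply is qs = 3P - 14.
Clearing the new market: 21 - 3P = 3P - 14, so P = 35/6 ≈ 5.8333 and q = 3.5.
Δq = 3.5 − 4 = -0.5.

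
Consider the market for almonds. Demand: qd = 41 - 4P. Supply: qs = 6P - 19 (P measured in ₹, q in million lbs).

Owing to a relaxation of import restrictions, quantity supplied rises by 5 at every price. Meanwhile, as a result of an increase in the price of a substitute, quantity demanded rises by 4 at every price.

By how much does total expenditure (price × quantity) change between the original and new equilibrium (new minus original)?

Before the shock: 41 - 4P = 6P - 19 ⇒ 60 = 10P ⇒ P = 6, q = 17.
With the change applied: demand qd = 45 - 4P, supply qs = 6P - 14.
Equate the new curves: 45 - 4P = 6P - 14, giving 59 = 10P, P = 5.9, q = 21.4.
Expenditure moves from 6×17 = 102 to 5.9×21.4 = 126.26; change = +24.26.

+24.26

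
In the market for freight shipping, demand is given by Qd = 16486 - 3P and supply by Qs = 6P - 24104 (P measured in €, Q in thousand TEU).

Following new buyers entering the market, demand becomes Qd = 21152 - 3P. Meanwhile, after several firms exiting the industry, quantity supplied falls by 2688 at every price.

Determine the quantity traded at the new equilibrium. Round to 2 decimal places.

5170.67

Solve the original market: 16486 - 3P = 6P - 24104, hence P = 4510 and Q = 2956.
The new curves are Qd = 21152 - 3P (demand) and Qs = 6P - 26792 (supply).
New equilibrium: 21152 - 3P = 6P - 26792 ⇒ 47944 = 9P ⇒ P = 47944/9 ≈ 5327.1111, Q = 15512/3 ≈ 5170.6667.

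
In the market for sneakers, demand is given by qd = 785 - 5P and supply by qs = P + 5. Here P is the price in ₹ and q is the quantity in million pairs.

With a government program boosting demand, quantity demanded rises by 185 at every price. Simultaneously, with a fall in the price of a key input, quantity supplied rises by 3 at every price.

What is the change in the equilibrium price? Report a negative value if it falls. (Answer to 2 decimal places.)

Before the shock: 785 - 5P = P + 5 ⇒ 780 = 6P ⇒ P = 130, q = 135.
After the shift, demand is qd = 970 - 5P and supply is qs = P + 8.
Equate the new curves: 970 - 5P = P + 8, giving 962 = 6P, P = 481/3 ≈ 160.3333, q = 505/3 ≈ 168.3333.
ΔP = 160.3333 − 130 = +30.33.

+30.33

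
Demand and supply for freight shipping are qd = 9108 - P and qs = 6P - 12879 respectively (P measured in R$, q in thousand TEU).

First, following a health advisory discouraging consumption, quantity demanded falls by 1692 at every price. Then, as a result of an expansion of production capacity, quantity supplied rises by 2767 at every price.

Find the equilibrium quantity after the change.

4912

Original equilibrium: 9108 - P = 6P - 12879 gives 21987 = 7P, so P = 3141 and q = 5967.
The new curves are qd = 7416 - P (demand) and qs = 6P - 10112 (supply).
Clearing the new market: 7416 - P = 6P - 10112, so P = 2504 and q = 4912.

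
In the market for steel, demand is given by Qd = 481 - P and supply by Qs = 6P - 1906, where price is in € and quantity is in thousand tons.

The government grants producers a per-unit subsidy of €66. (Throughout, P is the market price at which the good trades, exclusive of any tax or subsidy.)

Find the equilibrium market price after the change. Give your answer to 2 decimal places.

284.43

Before the shock: 481 - P = 6P - 1906 ⇒ 2387 = 7P ⇒ P = 341, Q = 140.
Since sellers receive the price plus the subsidy, the effective supply curve becomes Qs = 6P - 1510.
Setting them equal: 481 - P = 6P - 1510 → 1991 = 7P, so P = 1991/7 ≈ 284.4286 and Q = 1376/7 ≈ 196.5714.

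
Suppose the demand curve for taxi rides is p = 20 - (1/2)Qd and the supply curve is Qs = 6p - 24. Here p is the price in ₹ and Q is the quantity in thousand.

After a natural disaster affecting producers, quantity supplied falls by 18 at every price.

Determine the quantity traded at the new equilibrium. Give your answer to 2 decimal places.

Initially, 40 - 2p = 6p - 24, so 64 = 8p and p = 8, Q = 24.
After the shift, demand is Qd = 40 - 2p and supply is Qs = 6p - 42.
New equilibrium: 40 - 2p = 6p - 42 ⇒ 82 = 8p ⇒ p = 10.25, Q = 19.5.

19.50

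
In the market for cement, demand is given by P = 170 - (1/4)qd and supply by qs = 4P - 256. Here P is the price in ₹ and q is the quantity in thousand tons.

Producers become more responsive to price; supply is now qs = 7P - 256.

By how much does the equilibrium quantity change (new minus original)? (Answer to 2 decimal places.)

Before the shock: 680 - 4P = 4P - 256 ⇒ 936 = 8P ⇒ P = 117, q = 212.
After the shift, demand is qd = 680 - 4P and supply is qs = 7P - 256.
New equilibrium: 680 - 4P = 7P - 256 ⇒ 936 = 11P ⇒ P = 936/11 ≈ 85.0909, q = 3736/11 ≈ 339.6364.
Δq = 339.6364 − 212 = +127.64.

+127.64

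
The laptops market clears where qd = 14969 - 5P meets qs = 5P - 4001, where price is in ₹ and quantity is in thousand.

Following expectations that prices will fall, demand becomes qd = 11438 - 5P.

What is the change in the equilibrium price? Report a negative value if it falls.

-353.1

Initially, 14969 - 5P = 5P - 4001, so 18970 = 10P and P = 1897, q = 5484.
With the change applied: demand qd = 11438 - 5P, supply qs = 5P - 4001.
Equate the new curves: 11438 - 5P = 5P - 4001, giving 15439 = 10P, P = 1543.9, q = 3718.5.
ΔP = 1543.9 − 1897 = -353.1.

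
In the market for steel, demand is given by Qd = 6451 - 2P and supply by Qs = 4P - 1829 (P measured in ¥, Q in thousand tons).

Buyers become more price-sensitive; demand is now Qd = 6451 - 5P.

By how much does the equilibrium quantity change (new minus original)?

Before the shock: 6451 - 2P = 4P - 1829 ⇒ 8280 = 6P ⇒ P = 1380, Q = 3691.
The new curves are Qd = 6451 - 5P (demand) and Qs = 4P - 1829 (supply).
Equate the new curves: 6451 - 5P = 4P - 1829, giving 8280 = 9P, P = 920, Q = 1851.
ΔQ = 1851 − 3691 = -1840.

-1840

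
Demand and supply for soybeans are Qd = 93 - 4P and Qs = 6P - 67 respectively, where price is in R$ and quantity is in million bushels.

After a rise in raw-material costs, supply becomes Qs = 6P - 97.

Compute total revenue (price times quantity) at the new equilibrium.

Initially, 93 - 4P = 6P - 67, so 160 = 10P and P = 16, Q = 29.
With the change applied: demand Qd = 93 - 4P, supply Qs = 6P - 97.
Clearing the new market: 93 - 4P = 6P - 97, so P = 19 and Q = 17.
New expenditure = 19 × 17 = 323.

323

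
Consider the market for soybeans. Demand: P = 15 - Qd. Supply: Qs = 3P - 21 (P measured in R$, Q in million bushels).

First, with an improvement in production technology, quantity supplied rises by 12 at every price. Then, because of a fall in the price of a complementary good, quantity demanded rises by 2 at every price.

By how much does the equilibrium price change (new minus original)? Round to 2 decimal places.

-2.50

Solve the original market: 15 - P = 3P - 21, hence P = 9 and Q = 6.
The new curves are Qd = 17 - P (demand) and Qs = 3P - 9 (supply).
Setting them equal: 17 - P = 3P - 9 → 26 = 4P, so P = 6.5 and Q = 10.5.
ΔP = 6.5 − 9 = -2.50.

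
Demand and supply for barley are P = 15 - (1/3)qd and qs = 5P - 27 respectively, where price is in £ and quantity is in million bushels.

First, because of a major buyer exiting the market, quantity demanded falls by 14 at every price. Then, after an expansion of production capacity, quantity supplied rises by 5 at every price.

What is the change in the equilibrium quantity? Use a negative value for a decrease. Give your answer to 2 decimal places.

-6.88

Solve the original market: 45 - 3P = 5P - 27, hence P = 9 and q = 18.
With the change applied: demand qd = 31 - 3P, supply qs = 5P - 22.
New equilibrium: 31 - 3P = 5P - 22 ⇒ 53 = 8P ⇒ P = 6.625, q = 11.125.
Δq = 11.125 − 18 = -6.88.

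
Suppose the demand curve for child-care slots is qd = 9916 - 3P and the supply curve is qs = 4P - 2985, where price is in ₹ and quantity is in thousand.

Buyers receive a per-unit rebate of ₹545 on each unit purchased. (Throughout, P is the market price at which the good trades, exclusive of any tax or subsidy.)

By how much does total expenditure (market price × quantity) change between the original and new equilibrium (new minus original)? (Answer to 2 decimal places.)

Before the shock: 9916 - 3P = 4P - 2985 ⇒ 12901 = 7P ⇒ P = 1843, q = 4387.
Since buyers' out-of-pocket price is the market price minus the rebate, the effective demand curve becomes qd = 11551 - 3P.
Setting them equal: 11551 - 3P = 4P - 2985 → 14536 = 7P, so P = 14536/7 ≈ 2076.5714 and q = 37249/7 ≈ 5321.2857.
Expenditure moves from 1843×4387 = 8085241 to 2076.5714×5321.2857 = 11050029.8776; change = +2964788.88.

+2964788.88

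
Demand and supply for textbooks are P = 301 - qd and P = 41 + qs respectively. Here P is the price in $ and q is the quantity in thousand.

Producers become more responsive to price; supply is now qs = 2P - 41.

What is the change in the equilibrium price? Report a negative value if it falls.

Before the shock: 301 - P = P - 41 ⇒ 342 = 2P ⇒ P = 171, q = 130.
After the shift, demand is qd = 301 - P and supply is qs = 2P - 41.
Equate the new curves: 301 - P = 2P - 41, giving 342 = 3P, P = 114, q = 187.
ΔP = 114 − 171 = -57.

-57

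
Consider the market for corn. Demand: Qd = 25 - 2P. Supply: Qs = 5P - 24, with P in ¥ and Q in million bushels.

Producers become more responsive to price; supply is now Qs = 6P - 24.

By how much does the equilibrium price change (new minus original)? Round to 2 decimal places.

Before the shock: 25 - 2P = 5P - 24 ⇒ 49 = 7P ⇒ P = 7, Q = 11.
The shock moves the curves to Qd = 25 - 2P and Qs = 6P - 24.
Clearing the new market: 25 - 2P = 6P - 24, so P = 6.125 and Q = 12.75.
ΔP = 6.125 − 7 = -0.88.

-0.88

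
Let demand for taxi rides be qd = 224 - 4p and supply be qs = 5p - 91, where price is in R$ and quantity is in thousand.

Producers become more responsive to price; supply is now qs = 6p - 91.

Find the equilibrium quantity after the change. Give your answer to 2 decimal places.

Original equilibrium: 224 - 4p = 5p - 91 gives 315 = 9p, so p = 35 and q = 84.
The new curves are qd = 224 - 4p (demand) and qs = 6p - 91 (supply).
Setting them equal: 224 - 4p = 6p - 91 → 315 = 10p, so p = 31.5 and q = 98.

98.00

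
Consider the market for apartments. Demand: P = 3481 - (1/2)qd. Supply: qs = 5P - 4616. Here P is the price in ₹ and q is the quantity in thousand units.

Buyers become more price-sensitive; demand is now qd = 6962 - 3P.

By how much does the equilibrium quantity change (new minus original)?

Solve the original market: 6962 - 2P = 5P - 4616, hence P = 1654 and q = 3654.
With the change applied: demand qd = 6962 - 3P, supply qs = 5P - 4616.
Setting them equal: 6962 - 3P = 5P - 4616 → 11578 = 8P, so P = 1447.25 and q = 2620.25.
Δq = 2620.25 − 3654 = -1033.75.

-1033.75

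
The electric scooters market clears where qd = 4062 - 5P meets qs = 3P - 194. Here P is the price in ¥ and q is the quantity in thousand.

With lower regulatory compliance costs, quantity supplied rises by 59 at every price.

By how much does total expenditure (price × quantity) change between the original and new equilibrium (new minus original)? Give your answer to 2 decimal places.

+9005.80

Before the shock: 4062 - 5P = 3P - 194 ⇒ 4256 = 8P ⇒ P = 532, q = 1402.
With the change applied: demand qd = 4062 - 5P, supply qs = 3P - 135.
Equate the new curves: 4062 - 5P = 3P - 135, giving 4197 = 8P, P = 524.625, q = 1438.875.
Expenditure moves from 532×1402 = 745864 to 524.625×1438.875 = 754869.796875; change = +9005.80.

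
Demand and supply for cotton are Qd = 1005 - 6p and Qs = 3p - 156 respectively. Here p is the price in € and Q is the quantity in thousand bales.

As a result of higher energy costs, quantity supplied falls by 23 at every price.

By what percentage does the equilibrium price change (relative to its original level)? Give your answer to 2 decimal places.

+1.98

Before the shock: 1005 - 6p = 3p - 156 ⇒ 1161 = 9p ⇒ p = 129, Q = 231.
With the change applied: demand Qd = 1005 - 6p, supply Qs = 3p - 179.
Equate the new curves: 1005 - 6p = 3p - 179, giving 1184 = 9p, p = 1184/9 ≈ 131.5556, Q = 647/3 ≈ 215.6667.
%Δp = (131.5556 − 129) / 129 × 100 = +1.98%.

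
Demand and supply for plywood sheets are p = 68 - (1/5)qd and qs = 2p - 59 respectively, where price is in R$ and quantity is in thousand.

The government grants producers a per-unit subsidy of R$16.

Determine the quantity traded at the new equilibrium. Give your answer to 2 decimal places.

Solve the original market: 340 - 5p = 2p - 59, hence p = 57 and q = 55.
Since sellers receive the price plus the subsidy, the effective supply curve becomes qs = 2p - 27.
Setting them equal: 340 - 5p = 2p - 27 → 367 = 7p, so p = 367/7 ≈ 52.4286 and q = 545/7 ≈ 77.8571.

77.86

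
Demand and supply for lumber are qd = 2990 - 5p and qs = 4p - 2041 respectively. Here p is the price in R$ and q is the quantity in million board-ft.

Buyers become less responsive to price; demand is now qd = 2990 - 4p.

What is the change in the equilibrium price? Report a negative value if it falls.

+69.875

Initially, 2990 - 5p = 4p - 2041, so 5031 = 9p and p = 559, q = 195.
With the change applied: demand qd = 2990 - 4p, supply qs = 4p - 2041.
New equilibrium: 2990 - 4p = 4p - 2041 ⇒ 5031 = 8p ⇒ p = 628.875, q = 474.5.
Δp = 628.875 − 559 = +69.875.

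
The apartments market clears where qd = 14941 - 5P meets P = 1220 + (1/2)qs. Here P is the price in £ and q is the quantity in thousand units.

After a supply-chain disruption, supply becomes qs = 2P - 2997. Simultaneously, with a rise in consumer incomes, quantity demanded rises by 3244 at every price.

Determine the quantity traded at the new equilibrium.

Initially, 14941 - 5P = 2P - 2440, so 17381 = 7P and P = 2483, q = 2526.
The shock moves the curves to qd = 18185 - 5P and qs = 2P - 2997.
Setting them equal: 18185 - 5P = 2P - 2997 → 21182 = 7P, so P = 3026 and q = 3055.

3055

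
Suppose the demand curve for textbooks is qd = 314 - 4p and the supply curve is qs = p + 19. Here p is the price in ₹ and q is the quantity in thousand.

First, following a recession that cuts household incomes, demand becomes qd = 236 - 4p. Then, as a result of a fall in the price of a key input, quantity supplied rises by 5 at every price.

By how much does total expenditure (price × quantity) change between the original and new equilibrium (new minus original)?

-1786.64

Solve the original market: 314 - 4p = p + 19, hence p = 59 and q = 78.
The new curves are qd = 236 - 4p (demand) and qs = p + 24 (supply).
Setting them equal: 236 - 4p = p + 24 → 212 = 5p, so p = 42.4 and q = 66.4.
Expenditure moves from 59×78 = 4602 to 42.4×66.4 = 2815.36; change = -1786.64.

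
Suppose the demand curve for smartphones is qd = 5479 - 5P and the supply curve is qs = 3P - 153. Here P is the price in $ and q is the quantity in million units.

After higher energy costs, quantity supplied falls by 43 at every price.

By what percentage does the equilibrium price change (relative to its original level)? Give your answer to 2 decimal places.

Solve the original market: 5479 - 5P = 3P - 153, hence P = 704 and q = 1959.
The shock moves the curves to qd = 5479 - 5P and qs = 3P - 196.
Equate the new curves: 5479 - 5P = 3P - 196, giving 5675 = 8P, P = 709.375, q = 1932.125.
%ΔP = (709.375 − 704) / 704 × 100 = +0.76%.

+0.76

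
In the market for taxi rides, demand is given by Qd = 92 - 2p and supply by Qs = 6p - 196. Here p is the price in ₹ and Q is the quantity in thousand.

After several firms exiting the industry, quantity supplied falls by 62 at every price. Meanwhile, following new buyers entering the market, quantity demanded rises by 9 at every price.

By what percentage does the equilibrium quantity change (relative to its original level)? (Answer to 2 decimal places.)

Solve the original market: 92 - 2p = 6p - 196, hence p = 36 and Q = 20.
The shock moves the curves to Qd = 101 - 2p and Qs = 6p - 258.
Equate the new curves: 101 - 2p = 6p - 258, giving 359 = 8p, p = 44.875, Q = 11.25.
%ΔQ = (11.25 − 20) / 20 × 100 = -43.75%.

-43.75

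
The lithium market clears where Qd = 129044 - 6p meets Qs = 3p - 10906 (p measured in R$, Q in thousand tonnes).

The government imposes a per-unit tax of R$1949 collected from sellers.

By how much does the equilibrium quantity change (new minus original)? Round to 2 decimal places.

Solve the original market: 129044 - 6p = 3p - 10906, hence p = 15550 and Q = 35744.
Since sellers keep the price net of the tax, the effective supply curve becomes Qs = 3p - 16753.
Setting them equal: 129044 - 6p = 3p - 16753 → 145797 = 9p, so p = 48599/3 ≈ 16199.6667 and Q = 31846.
ΔQ = 31846 − 35744 = -3898.00.

-3898.00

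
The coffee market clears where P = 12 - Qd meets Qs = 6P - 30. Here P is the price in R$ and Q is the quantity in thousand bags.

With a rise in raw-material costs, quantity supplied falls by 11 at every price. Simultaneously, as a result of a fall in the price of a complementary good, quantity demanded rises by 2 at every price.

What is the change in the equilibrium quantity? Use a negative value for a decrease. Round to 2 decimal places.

+0.14

Initially, 12 - P = 6P - 30, so 42 = 7P and P = 6, Q = 6.
The new curves are Qd = 14 - P (demand) and Qs = 6P - 41 (supply).
Equate the new curves: 14 - P = 6P - 41, giving 55 = 7P, P = 55/7 ≈ 7.8571, Q = 43/7 ≈ 6.1429.
ΔQ = 6.1429 − 6 = +0.14.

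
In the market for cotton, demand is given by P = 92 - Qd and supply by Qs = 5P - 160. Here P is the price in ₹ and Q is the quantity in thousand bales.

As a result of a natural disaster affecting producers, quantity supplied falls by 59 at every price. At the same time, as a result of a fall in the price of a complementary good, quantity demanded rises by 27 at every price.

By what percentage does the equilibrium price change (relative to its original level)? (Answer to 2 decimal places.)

+34.13

Original equilibrium: 92 - P = 5P - 160 gives 252 = 6P, so P = 42 and Q = 50.
With the change applied: demand Qd = 119 - P, supply Qs = 5P - 219.
Clearing the new market: 119 - P = 5P - 219, so P = 169/3 ≈ 56.3333 and Q = 188/3 ≈ 62.6667.
%ΔP = (56.3333 − 42) / 42 × 100 = +34.13%.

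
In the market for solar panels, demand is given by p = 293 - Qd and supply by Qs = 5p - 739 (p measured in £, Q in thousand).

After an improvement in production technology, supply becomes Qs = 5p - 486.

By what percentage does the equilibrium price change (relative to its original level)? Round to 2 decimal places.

Solve the original market: 293 - p = 5p - 739, hence p = 172 and Q = 121.
The shock moves the curves to Qd = 293 - p and Qs = 5p - 486.
Equate the new curves: 293 - p = 5p - 486, giving 779 = 6p, p = 779/6 ≈ 129.8333, Q = 979/6 ≈ 163.1667.
%Δp = (129.8333 − 172) / 172 × 100 = -24.52%.

-24.52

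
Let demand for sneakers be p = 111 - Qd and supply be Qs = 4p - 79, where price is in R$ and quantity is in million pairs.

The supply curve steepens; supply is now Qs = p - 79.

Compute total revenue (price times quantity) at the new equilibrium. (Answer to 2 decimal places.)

1520.00

Initially, 111 - p = 4p - 79, so 190 = 5p and p = 38, Q = 73.
The shock moves the curves to Qd = 111 - p and Qs = p - 79.
Clearing the new market: 111 - p = p - 79, so p = 95 and Q = 16.
New expenditure = 95 × 16 = 1520.00.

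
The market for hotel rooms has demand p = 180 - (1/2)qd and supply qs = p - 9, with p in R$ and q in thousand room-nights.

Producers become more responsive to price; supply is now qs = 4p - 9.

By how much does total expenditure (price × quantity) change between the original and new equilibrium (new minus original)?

Solve the original market: 360 - 2p = p - 9, hence p = 123 and q = 114.
After the shift, demand is qd = 360 - 2p and supply is qs = 4p - 9.
Clearing the new market: 360 - 2p = 4p - 9, so p = 61.5 and q = 237.
Expenditure moves from 123×114 = 14022 to 61.5×237 = 14575.5; change = +553.5.

+553.5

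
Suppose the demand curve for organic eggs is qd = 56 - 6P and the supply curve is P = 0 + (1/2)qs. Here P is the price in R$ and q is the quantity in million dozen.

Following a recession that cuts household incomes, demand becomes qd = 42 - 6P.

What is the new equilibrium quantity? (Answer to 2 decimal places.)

10.50

Solve the original market: 56 - 6P = 2P, hence P = 7 and q = 14.
After the shift, demand is qd = 42 - 6P and supply is qs = 2P.
Setting them equal: 42 - 6P = 2P → 42 = 8P, so P = 5.25 and q = 10.5.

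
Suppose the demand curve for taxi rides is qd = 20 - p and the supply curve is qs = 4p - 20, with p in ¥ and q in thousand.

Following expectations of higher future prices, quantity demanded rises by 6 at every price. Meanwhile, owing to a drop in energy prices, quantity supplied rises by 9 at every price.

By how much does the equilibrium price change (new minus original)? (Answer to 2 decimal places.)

-0.60

Solve the original market: 20 - p = 4p - 20, hence p = 8 and q = 12.
The shock moves the curves to qd = 26 - p and qs = 4p - 11.
New equilibrium: 26 - p = 4p - 11 ⇒ 37 = 5p ⇒ p = 7.4, q = 18.6.
Δp = 7.4 − 8 = -0.60.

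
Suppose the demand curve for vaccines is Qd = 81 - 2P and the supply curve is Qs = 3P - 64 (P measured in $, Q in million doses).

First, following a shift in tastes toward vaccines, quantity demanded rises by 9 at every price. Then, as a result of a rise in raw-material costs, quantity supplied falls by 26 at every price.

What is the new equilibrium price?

Solve the original market: 81 - 2P = 3P - 64, hence P = 29 and Q = 23.
After the shift, demand is Qd = 90 - 2P and supply is Qs = 3P - 90.
New equilibrium: 90 - 2P = 3P - 90 ⇒ 180 = 5P ⇒ P = 36, Q = 18.

36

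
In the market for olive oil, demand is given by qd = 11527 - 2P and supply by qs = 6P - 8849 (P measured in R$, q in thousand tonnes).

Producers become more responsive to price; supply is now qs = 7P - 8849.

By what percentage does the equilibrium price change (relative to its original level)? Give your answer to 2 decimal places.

-11.11

Before the shock: 11527 - 2P = 6P - 8849 ⇒ 20376 = 8P ⇒ P = 2547, q = 6433.
The shock moves the curves to qd = 11527 - 2P and qs = 7P - 8849.
Equate the new curves: 11527 - 2P = 7P - 8849, giving 20376 = 9P, P = 2264, q = 6999.
%ΔP = (2264 − 2547) / 2547 × 100 = -11.11%.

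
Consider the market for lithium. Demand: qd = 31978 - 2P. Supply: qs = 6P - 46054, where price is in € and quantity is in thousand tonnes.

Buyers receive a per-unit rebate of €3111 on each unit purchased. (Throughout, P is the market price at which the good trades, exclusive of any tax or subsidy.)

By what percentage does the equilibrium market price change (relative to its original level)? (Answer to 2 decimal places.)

+7.97

Before the shock: 31978 - 2P = 6P - 46054 ⇒ 78032 = 8P ⇒ P = 9754, q = 12470.
Since buyers' out-of-pocket price is the market price minus the rebate, the effective demand curve becomes qd = 38200 - 2P.
Clearing the new market: 38200 - 2P = 6P - 46054, so P = 10531.75 and q = 17136.5.
%ΔP = (10531.75 − 9754) / 9754 × 100 = +7.97%.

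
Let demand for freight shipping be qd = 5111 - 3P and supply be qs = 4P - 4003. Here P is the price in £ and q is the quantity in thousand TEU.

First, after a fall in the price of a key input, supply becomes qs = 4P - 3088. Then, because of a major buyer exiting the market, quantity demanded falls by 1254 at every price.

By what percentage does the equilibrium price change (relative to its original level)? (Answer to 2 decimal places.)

Original equilibrium: 5111 - 3P = 4P - 4003 gives 9114 = 7P, so P = 1302 and q = 1205.
The shock moves the curves to qd = 3857 - 3P and qs = 4P - 3088.
Setting them equal: 3857 - 3P = 4P - 3088 → 6945 = 7P, so P = 6945/7 ≈ 992.1429 and q = 6164/7 ≈ 880.5714.
%ΔP = (992.1429 − 1302) / 1302 × 100 = -23.80%.

-23.80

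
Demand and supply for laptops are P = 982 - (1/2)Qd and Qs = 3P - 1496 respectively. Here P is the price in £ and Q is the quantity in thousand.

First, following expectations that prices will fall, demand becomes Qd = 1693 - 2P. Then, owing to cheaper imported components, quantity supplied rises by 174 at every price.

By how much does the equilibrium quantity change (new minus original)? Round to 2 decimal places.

-93.00

Original equilibrium: 1964 - 2P = 3P - 1496 gives 3460 = 5P, so P = 692 and Q = 580.
With the change applied: demand Qd = 1693 - 2P, supply Qs = 3P - 1322.
Clearing the new market: 1693 - 2P = 3P - 1322, so P = 603 and Q = 487.
ΔQ = 487 − 580 = -93.00.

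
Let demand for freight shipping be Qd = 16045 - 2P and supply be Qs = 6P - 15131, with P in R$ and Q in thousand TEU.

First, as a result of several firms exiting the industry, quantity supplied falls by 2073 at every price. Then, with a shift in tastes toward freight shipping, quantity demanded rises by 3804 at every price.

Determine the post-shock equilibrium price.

Original equilibrium: 16045 - 2P = 6P - 15131 gives 31176 = 8P, so P = 3897 and Q = 8251.
With the change applied: demand Qd = 19849 - 2P, supply Qs = 6P - 17204.
Equate the new curves: 19849 - 2P = 6P - 17204, giving 37053 = 8P, P = 4631.625, Q = 10585.75.

4631.625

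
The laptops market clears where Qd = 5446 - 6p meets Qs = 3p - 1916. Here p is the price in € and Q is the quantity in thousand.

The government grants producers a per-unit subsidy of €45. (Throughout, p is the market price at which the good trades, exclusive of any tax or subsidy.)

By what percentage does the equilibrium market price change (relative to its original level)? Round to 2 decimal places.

-1.83

Initially, 5446 - 6p = 3p - 1916, so 7362 = 9p and p = 818, Q = 538.
Since sellers receive the price plus the subsidy, the effective supply curve becomes Qs = 3p - 1781.
Clearing the new market: 5446 - 6p = 3p - 1781, so p = 803 and Q = 628.
%Δp = (803 − 818) / 818 × 100 = -1.83%.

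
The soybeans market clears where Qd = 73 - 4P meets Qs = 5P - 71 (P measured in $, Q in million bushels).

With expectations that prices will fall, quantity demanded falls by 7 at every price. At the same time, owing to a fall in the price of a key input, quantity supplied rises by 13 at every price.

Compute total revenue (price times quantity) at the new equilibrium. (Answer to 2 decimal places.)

150.02

Original equilibrium: 73 - 4P = 5P - 71 gives 144 = 9P, so P = 16 and Q = 9.
The shock moves the curves to Qd = 66 - 4P and Qs = 5P - 58.
Setting them equal: 66 - 4P = 5P - 58 → 124 = 9P, so P = 124/9 ≈ 13.7778 and Q = 98/9 ≈ 10.8889.
New expenditure = 13.7778 × 10.8889 = 150.02.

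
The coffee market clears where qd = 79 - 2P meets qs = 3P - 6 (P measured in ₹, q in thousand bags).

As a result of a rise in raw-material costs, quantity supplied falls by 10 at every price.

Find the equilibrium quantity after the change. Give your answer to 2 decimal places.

41.00

Initially, 79 - 2P = 3P - 6, so 85 = 5P and P = 17, q = 45.
With the change applied: demand qd = 79 - 2P, supply qs = 3P - 16.
Equate the new curves: 79 - 2P = 3P - 16, giving 95 = 5P, P = 19, q = 41.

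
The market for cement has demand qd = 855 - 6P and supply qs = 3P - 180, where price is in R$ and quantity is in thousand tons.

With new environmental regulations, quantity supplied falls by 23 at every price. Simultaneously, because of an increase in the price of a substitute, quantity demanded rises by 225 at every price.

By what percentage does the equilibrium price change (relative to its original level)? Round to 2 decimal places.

+23.96

Before the shock: 855 - 6P = 3P - 180 ⇒ 1035 = 9P ⇒ P = 115, q = 165.
The shock moves the curves to qd = 1080 - 6P and qs = 3P - 203.
New equilibrium: 1080 - 6P = 3P - 203 ⇒ 1283 = 9P ⇒ P = 1283/9 ≈ 142.5556, q = 674/3 ≈ 224.6667.
%ΔP = (142.5556 − 115) / 115 × 100 = +23.96%.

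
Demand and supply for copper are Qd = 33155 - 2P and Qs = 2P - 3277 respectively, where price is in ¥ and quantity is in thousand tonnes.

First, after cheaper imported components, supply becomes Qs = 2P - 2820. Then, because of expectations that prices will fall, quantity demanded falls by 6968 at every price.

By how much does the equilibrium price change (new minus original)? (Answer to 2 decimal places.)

-1856.25

Solve the original market: 33155 - 2P = 2P - 3277, hence P = 9108 and Q = 14939.
The shock moves the curves to Qd = 26187 - 2P and Qs = 2P - 2820.
Setting them equal: 26187 - 2P = 2P - 2820 → 29007 = 4P, so P = 7251.75 and Q = 11683.5.
ΔP = 7251.75 − 9108 = -1856.25.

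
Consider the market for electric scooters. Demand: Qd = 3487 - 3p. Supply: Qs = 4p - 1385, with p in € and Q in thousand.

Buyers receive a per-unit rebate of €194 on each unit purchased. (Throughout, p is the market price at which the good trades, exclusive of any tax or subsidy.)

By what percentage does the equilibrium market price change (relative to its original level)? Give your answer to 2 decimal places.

+11.95

Original equilibrium: 3487 - 3p = 4p - 1385 gives 4872 = 7p, so p = 696 and Q = 1399.
Since buyers' out-of-pocket price is the market price minus the rebate, the effective demand curve becomes Qd = 4069 - 3p.
Clearing the new market: 4069 - 3p = 4p - 1385, so p = 5454/7 ≈ 779.1429 and Q = 12121/7 ≈ 1731.5714.
%Δp = (779.1429 − 696) / 696 × 100 = +11.95%.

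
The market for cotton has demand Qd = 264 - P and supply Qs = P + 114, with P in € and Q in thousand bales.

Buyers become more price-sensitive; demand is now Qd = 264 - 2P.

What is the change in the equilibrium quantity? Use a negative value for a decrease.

Before the shock: 264 - P = P + 114 ⇒ 150 = 2P ⇒ P = 75, Q = 189.
After the shift, demand is Qd = 264 - 2P and supply is Qs = P + 114.
Setting them equal: 264 - 2P = P + 114 → 150 = 3P, so P = 50 and Q = 164.
ΔQ = 164 − 189 = -25.

-25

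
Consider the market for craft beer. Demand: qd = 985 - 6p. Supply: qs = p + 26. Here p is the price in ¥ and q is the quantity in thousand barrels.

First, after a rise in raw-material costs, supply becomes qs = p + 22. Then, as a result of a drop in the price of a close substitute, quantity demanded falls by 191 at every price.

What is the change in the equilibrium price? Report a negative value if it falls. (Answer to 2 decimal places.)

-26.71

Solve the original market: 985 - 6p = p + 26, hence p = 137 and q = 163.
With the change applied: demand qd = 794 - 6p, supply qs = p + 22.
Equate the new curves: 794 - 6p = p + 22, giving 772 = 7p, p = 772/7 ≈ 110.2857, q = 926/7 ≈ 132.2857.
Δp = 110.2857 − 137 = -26.71.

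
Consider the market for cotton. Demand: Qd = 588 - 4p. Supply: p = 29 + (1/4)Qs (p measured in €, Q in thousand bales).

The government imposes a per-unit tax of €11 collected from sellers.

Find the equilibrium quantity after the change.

Solve the original market: 588 - 4p = 4p - 116, hence p = 88 and Q = 236.
Since sellers keep the price net of the tax, the effective supply curve becomes Qs = 4p - 160.
Setting them equal: 588 - 4p = 4p - 160 → 748 = 8p, so p = 93.5 and Q = 214.

214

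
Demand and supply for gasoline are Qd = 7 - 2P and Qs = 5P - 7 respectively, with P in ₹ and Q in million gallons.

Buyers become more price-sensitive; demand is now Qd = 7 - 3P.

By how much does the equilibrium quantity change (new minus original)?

-1.25

Original equilibrium: 7 - 2P = 5P - 7 gives 14 = 7P, so P = 2 and Q = 3.
The shock moves the curves to Qd = 7 - 3P and Qs = 5P - 7.
New equilibrium: 7 - 3P = 5P - 7 ⇒ 14 = 8P ⇒ P = 1.75, Q = 1.75.
ΔQ = 1.75 − 3 = -1.25.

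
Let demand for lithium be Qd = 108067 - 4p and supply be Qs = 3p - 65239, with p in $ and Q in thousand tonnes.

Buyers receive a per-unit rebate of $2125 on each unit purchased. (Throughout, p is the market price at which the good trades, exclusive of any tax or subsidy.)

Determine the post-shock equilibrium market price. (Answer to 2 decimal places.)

Before the shock: 108067 - 4p = 3p - 65239 ⇒ 173306 = 7p ⇒ p = 24758, Q = 9035.
Since buyers' out-of-pocket price is the market price minus the rebate, the effective demand curve becomes Qd = 116567 - 4p.
Equate the new curves: 116567 - 4p = 3p - 65239, giving 181806 = 7p, p = 181806/7 ≈ 25972.2857, Q = 88745/7 ≈ 12677.8571.

25972.29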